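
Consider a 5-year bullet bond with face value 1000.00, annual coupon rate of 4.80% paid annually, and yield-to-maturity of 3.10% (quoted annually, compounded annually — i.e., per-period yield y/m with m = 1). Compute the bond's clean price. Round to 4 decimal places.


Coupon per period c = face * coupon_rate / m = 48.000000
Periods per year m = 1; per-period yield y/m = 0.031000
Number of cashflows N = 5
Cashflows (t years, CF_t, discount factor 1/(1+y/m)^(m*t), PV):
  t = 1.0000: CF_t = 48.000000, DF = 0.969932, PV = 46.556741
  t = 2.0000: CF_t = 48.000000, DF = 0.940768, PV = 45.156878
  t = 3.0000: CF_t = 48.000000, DF = 0.912481, PV = 43.799106
  t = 4.0000: CF_t = 48.000000, DF = 0.885045, PV = 42.482159
  t = 5.0000: CF_t = 1048.000000, DF = 0.858434, PV = 899.638341
Price P = sum_t PV_t = 1077.633224

Answer: Price = 1077.6332


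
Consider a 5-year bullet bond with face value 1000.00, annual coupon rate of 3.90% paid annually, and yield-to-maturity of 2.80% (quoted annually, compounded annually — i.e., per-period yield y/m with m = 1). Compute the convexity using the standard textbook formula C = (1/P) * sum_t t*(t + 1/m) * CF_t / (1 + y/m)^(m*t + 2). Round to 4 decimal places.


Answer: Convexity = 25.7371

Derivation:
Coupon per period c = face * coupon_rate / m = 39.000000
Periods per year m = 1; per-period yield y/m = 0.028000
Number of cashflows N = 5
Cashflows (t years, CF_t, discount factor 1/(1+y/m)^(m*t), PV):
  t = 1.0000: CF_t = 39.000000, DF = 0.972763, PV = 37.937743
  t = 2.0000: CF_t = 39.000000, DF = 0.946267, PV = 36.904419
  t = 3.0000: CF_t = 39.000000, DF = 0.920493, PV = 35.899241
  t = 4.0000: CF_t = 39.000000, DF = 0.895422, PV = 34.921440
  t = 5.0000: CF_t = 1039.000000, DF = 0.871033, PV = 905.002907
Price P = sum_t PV_t = 1050.665751
Convexity numerator sum_t t*(t + 1/m) * CF_t / (1+y/m)^(m*t + 2):
  t = 1.0000: term = 71.798481
  t = 2.0000: term = 209.528642
  t = 3.0000: term = 407.643273
  t = 4.0000: term = 660.900248
  t = 5.0000: term = 25691.236064
Convexity = (1/P) * sum = 27041.106708 / 1050.665751 = 25.737116


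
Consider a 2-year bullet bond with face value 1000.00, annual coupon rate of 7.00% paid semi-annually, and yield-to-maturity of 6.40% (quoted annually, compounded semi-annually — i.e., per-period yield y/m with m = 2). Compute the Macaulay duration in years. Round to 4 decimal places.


Coupon per period c = face * coupon_rate / m = 35.000000
Periods per year m = 2; per-period yield y/m = 0.032000
Number of cashflows N = 4
Cashflows (t years, CF_t, discount factor 1/(1+y/m)^(m*t), PV):
  t = 0.5000: CF_t = 35.000000, DF = 0.968992, PV = 33.914729
  t = 1.0000: CF_t = 35.000000, DF = 0.938946, PV = 32.863109
  t = 1.5000: CF_t = 35.000000, DF = 0.909831, PV = 31.844098
  t = 2.0000: CF_t = 1035.000000, DF = 0.881620, PV = 912.476232
Price P = sum_t PV_t = 1011.098167
Macaulay numerator sum_t t * PV_t:
  t * PV_t at t = 0.5000: 16.957364
  t * PV_t at t = 1.0000: 32.863109
  t * PV_t at t = 1.5000: 47.766147
  t * PV_t at t = 2.0000: 1824.952463
Macaulay duration D = (sum_t t * PV_t) / P = 1922.539084 / 1011.098167 = 1.901437

Answer: Macaulay duration = 1.9014 years


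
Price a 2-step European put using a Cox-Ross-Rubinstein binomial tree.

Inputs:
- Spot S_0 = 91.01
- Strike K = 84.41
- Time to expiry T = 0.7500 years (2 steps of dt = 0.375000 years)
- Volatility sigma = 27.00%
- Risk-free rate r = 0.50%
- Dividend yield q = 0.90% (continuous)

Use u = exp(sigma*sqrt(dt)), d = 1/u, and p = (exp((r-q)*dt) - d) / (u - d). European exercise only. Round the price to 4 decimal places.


dt = T/N = 0.375000
u = exp(sigma*sqrt(dt)) = 1.179795; d = 1/u = 0.847605
p = (exp((r-q)*dt) - d) / (u - d) = 0.454247
Discount per step: exp(-r*dt) = 0.998127
Stock lattice S(k, i) with i counting down-moves:
  k=0: S(0,0) = 91.0100
  k=1: S(1,0) = 107.3731; S(1,1) = 77.1405
  k=2: S(2,0) = 126.6783; S(2,1) = 91.0100; S(2,2) = 65.3847
Terminal payoffs V(N, i) = max(K - S_T, 0):
  V(2,0) = 0.000000; V(2,1) = 0.000000; V(2,2) = 19.025301
Backward induction: V(k, i) = exp(-r*dt) * [p * V(k+1, i) + (1-p) * V(k+1, i+1)].
  V(1,0) = exp(-r*dt) * [p*0.000000 + (1-p)*0.000000] = 0.000000
  V(1,1) = exp(-r*dt) * [p*0.000000 + (1-p)*19.025301] = 10.363671
  V(0,0) = exp(-r*dt) * [p*0.000000 + (1-p)*10.363671] = 5.645413

Answer: Price = V(0,0) = 5.6454


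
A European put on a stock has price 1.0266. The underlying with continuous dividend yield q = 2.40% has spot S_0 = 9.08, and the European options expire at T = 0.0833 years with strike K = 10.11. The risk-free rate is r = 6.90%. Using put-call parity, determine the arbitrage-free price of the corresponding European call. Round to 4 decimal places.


Put-call parity: C - P = S_0 * exp(-qT) - K * exp(-rT).
S_0 * exp(-qT) = 9.0800 * 0.99800280 = 9.06186540
K * exp(-rT) = 10.1100 * 0.99426879 = 10.05205743
C = P + S*exp(-qT) - K*exp(-rT)
C = 1.0266 + 9.06186540 - 10.05205743 = 0.0364

Answer: Call price = 0.0364


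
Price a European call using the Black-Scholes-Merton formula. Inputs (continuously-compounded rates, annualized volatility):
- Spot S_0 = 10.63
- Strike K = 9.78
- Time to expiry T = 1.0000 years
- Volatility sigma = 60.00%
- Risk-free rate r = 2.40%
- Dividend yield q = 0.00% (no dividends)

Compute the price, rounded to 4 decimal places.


Answer: Price = 2.9570

Derivation:
d1 = (ln(S/K) + (r - q + 0.5*sigma^2) * T) / (sigma * sqrt(T)) = 0.47890118
d2 = d1 - sigma * sqrt(T) = -0.12109882
exp(-rT) = 0.97628571; exp(-qT) = 1.00000000
C = S_0 * exp(-qT) * N(d1) - K * exp(-rT) * N(d2)
N(d1) = 0.68399553; N(d2) = 0.45180638
C = 10.6300 * 1.00000000 * 0.68399553 - 9.7800 * 0.97628571 * 0.45180638 = 2.9570


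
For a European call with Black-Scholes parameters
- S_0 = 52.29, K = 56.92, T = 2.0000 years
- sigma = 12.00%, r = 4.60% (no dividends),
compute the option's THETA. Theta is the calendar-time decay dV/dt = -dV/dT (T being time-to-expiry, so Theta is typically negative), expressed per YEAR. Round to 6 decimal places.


Answer: Theta = -2.031380

Derivation:
d1 = 0.1270339428; d2 = -0.0426716847
phi(d1) = 0.3957362423; exp(-qT) = 1.0000000000; exp(-rT) = 0.9121051495
Theta = -S*exp(-qT)*phi(d1)*sigma/(2*sqrt(T)) - r*K*exp(-rT)*N(d2) + q*S*exp(-qT)*N(d1)
N(d1) = 0.5505432332; N(d2) = 0.4829816257; sqrt(T) = 1.4142135624
Term 1 = -52.2900 * 1.0000000000 * 0.3957362423 * 0.1200 / (2 * 1.4142135624) = -0.8779316785
Term 2 = -0.0460 * 56.9200 * 0.9121051495 * 0.4829816257 = -1.1534485827
Term 3 = 0 (no dividend yield, q = 0)
Theta = -0.8779316785 + (-1.1534485827) + (0.0000000000) = -2.031380


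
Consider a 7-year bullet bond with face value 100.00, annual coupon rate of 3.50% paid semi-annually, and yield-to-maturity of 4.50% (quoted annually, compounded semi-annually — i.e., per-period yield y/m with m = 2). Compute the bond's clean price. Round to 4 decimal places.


Coupon per period c = face * coupon_rate / m = 1.750000
Periods per year m = 2; per-period yield y/m = 0.022500
Number of cashflows N = 14
Cashflows (t years, CF_t, discount factor 1/(1+y/m)^(m*t), PV):
  t = 0.5000: CF_t = 1.750000, DF = 0.977995, PV = 1.711491
  t = 1.0000: CF_t = 1.750000, DF = 0.956474, PV = 1.673830
  t = 1.5000: CF_t = 1.750000, DF = 0.935427, PV = 1.636998
  t = 2.0000: CF_t = 1.750000, DF = 0.914843, PV = 1.600976
  t = 2.5000: CF_t = 1.750000, DF = 0.894712, PV = 1.565747
  t = 3.0000: CF_t = 1.750000, DF = 0.875024, PV = 1.531292
  t = 3.5000: CF_t = 1.750000, DF = 0.855769, PV = 1.497597
  t = 4.0000: CF_t = 1.750000, DF = 0.836938, PV = 1.464642
  t = 4.5000: CF_t = 1.750000, DF = 0.818522, PV = 1.432413
  t = 5.0000: CF_t = 1.750000, DF = 0.800510, PV = 1.400893
  t = 5.5000: CF_t = 1.750000, DF = 0.782895, PV = 1.370066
  t = 6.0000: CF_t = 1.750000, DF = 0.765667, PV = 1.339918
  t = 6.5000: CF_t = 1.750000, DF = 0.748819, PV = 1.310433
  t = 7.0000: CF_t = 101.750000, DF = 0.732341, PV = 74.515734
Price P = sum_t PV_t = 94.052030

Answer: Price = 94.0520


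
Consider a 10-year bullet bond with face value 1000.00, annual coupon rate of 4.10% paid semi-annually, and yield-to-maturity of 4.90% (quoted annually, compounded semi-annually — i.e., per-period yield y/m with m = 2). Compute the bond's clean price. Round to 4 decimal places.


Answer: Price = 937.3478

Derivation:
Coupon per period c = face * coupon_rate / m = 20.500000
Periods per year m = 2; per-period yield y/m = 0.024500
Number of cashflows N = 20
Cashflows (t years, CF_t, discount factor 1/(1+y/m)^(m*t), PV):
  t = 0.5000: CF_t = 20.500000, DF = 0.976086, PV = 20.009761
  t = 1.0000: CF_t = 20.500000, DF = 0.952744, PV = 19.531245
  t = 1.5000: CF_t = 20.500000, DF = 0.929960, PV = 19.064173
  t = 2.0000: CF_t = 20.500000, DF = 0.907721, PV = 18.608270
  t = 2.5000: CF_t = 20.500000, DF = 0.886013, PV = 18.163270
  t = 3.0000: CF_t = 20.500000, DF = 0.864825, PV = 17.728912
  t = 3.5000: CF_t = 20.500000, DF = 0.844143, PV = 17.304941
  t = 4.0000: CF_t = 20.500000, DF = 0.823957, PV = 16.891109
  t = 4.5000: CF_t = 20.500000, DF = 0.804252, PV = 16.487173
  t = 5.0000: CF_t = 20.500000, DF = 0.785019, PV = 16.092897
  t = 5.5000: CF_t = 20.500000, DF = 0.766246, PV = 15.708050
  t = 6.0000: CF_t = 20.500000, DF = 0.747922, PV = 15.332406
  t = 6.5000: CF_t = 20.500000, DF = 0.730036, PV = 14.965745
  t = 7.0000: CF_t = 20.500000, DF = 0.712578, PV = 14.607853
  t = 7.5000: CF_t = 20.500000, DF = 0.695538, PV = 14.258519
  t = 8.0000: CF_t = 20.500000, DF = 0.678904, PV = 13.917539
  t = 8.5000: CF_t = 20.500000, DF = 0.662669, PV = 13.584714
  t = 9.0000: CF_t = 20.500000, DF = 0.646822, PV = 13.259848
  t = 9.5000: CF_t = 20.500000, DF = 0.631354, PV = 12.942750
  t = 10.0000: CF_t = 1020.500000, DF = 0.616255, PV = 628.888646
Price P = sum_t PV_t = 937.347822


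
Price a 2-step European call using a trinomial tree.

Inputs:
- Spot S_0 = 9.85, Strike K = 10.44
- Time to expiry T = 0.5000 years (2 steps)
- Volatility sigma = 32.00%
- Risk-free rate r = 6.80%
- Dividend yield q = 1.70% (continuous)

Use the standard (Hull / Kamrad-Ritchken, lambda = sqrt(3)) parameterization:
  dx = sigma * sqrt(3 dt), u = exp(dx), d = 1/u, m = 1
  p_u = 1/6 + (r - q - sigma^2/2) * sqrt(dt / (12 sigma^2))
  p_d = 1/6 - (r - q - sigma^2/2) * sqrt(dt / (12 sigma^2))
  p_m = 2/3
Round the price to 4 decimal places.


Answer: Price = V(0,0) = 0.7284

Derivation:
dt = T/N = 0.250000; dx = sigma*sqrt(3*dt) = 0.277128
u = exp(dx) = 1.319335; d = 1/u = 0.757957
p_u = 0.166576, p_m = 0.666667, p_d = 0.166757
Discount per step: exp(-r*dt) = 0.983144
Stock lattice S(k, j) with j the centered position index:
  k=0: S(0,+0) = 9.8500
  k=1: S(1,-1) = 7.4659; S(1,+0) = 9.8500; S(1,+1) = 12.9955
  k=2: S(2,-2) = 5.6588; S(2,-1) = 7.4659; S(2,+0) = 9.8500; S(2,+1) = 12.9955; S(2,+2) = 17.1454
Terminal payoffs V(N, j) = max(S_T - K, 0):
  V(2,-2) = 0.000000; V(2,-1) = 0.000000; V(2,+0) = 0.000000; V(2,+1) = 2.555454; V(2,+2) = 6.705362
Backward induction: V(k, j) = exp(-r*dt) * [p_u * V(k+1, j+1) + p_m * V(k+1, j) + p_d * V(k+1, j-1)]
  V(1,-1) = exp(-r*dt) * [p_u*0.000000 + p_m*0.000000 + p_d*0.000000] = 0.000000
  V(1,+0) = exp(-r*dt) * [p_u*2.555454 + p_m*0.000000 + p_d*0.000000] = 0.418503
  V(1,+1) = exp(-r*dt) * [p_u*6.705362 + p_m*2.555454 + p_d*0.000000] = 2.773047
  V(0,+0) = exp(-r*dt) * [p_u*2.773047 + p_m*0.418503 + p_d*0.000000] = 0.728437


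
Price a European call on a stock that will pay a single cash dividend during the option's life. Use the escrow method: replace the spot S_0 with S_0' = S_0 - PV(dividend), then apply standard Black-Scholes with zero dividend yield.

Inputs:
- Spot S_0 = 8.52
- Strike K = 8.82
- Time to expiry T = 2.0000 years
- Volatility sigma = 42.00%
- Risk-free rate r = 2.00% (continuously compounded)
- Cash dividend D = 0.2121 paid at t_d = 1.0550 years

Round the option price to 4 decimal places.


Answer: Price = 1.8801

Derivation:
PV(D) = D * exp(-r * t_d) = 0.2121 * 0.97912105 = 0.20767157
S_0' = S_0 - PV(D) = 8.5200 - 0.20767157 = 8.31232843
d1 = (ln(S_0'/K) + (r + sigma^2/2)*T) / (sigma*sqrt(T)) = 0.26452174
d2 = d1 - sigma*sqrt(T) = -0.32944796
exp(-rT) = 0.96078944
N(d1) = 0.60431104; N(d2) = 0.37090856
C = S_0' * N(d1) - K * exp(-rT) * N(d2) = 8.31232843 * 0.60431104 - 8.8200 * 0.96078944 * 0.37090856 = 1.8801


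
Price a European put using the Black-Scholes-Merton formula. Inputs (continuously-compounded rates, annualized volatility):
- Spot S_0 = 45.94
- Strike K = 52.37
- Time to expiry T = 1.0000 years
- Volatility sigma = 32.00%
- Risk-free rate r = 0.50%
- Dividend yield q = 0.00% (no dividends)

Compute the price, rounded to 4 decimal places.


d1 = (ln(S/K) + (r - q + 0.5*sigma^2) * T) / (sigma * sqrt(T)) = -0.23374285
d2 = d1 - sigma * sqrt(T) = -0.55374285
exp(-rT) = 0.99501248; exp(-qT) = 1.00000000
P = K * exp(-rT) * N(-d2) - S_0 * exp(-qT) * N(-d1)
N(-d1) = 0.59240769; N(-d2) = 0.71012258
P = 52.3700 * 0.99501248 * 0.71012258 - 45.9400 * 1.00000000 * 0.59240769 = 9.7884

Answer: Price = 9.7884


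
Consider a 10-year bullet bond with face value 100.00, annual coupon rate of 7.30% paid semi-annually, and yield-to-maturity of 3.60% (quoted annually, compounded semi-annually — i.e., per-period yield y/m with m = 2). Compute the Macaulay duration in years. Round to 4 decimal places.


Answer: Macaulay duration = 7.6533 years

Derivation:
Coupon per period c = face * coupon_rate / m = 3.650000
Periods per year m = 2; per-period yield y/m = 0.018000
Number of cashflows N = 20
Cashflows (t years, CF_t, discount factor 1/(1+y/m)^(m*t), PV):
  t = 0.5000: CF_t = 3.650000, DF = 0.982318, PV = 3.585462
  t = 1.0000: CF_t = 3.650000, DF = 0.964949, PV = 3.522065
  t = 1.5000: CF_t = 3.650000, DF = 0.947887, PV = 3.459788
  t = 2.0000: CF_t = 3.650000, DF = 0.931127, PV = 3.398613
  t = 2.5000: CF_t = 3.650000, DF = 0.914663, PV = 3.338520
  t = 3.0000: CF_t = 3.650000, DF = 0.898490, PV = 3.279489
  t = 3.5000: CF_t = 3.650000, DF = 0.882603, PV = 3.221502
  t = 4.0000: CF_t = 3.650000, DF = 0.866997, PV = 3.164540
  t = 4.5000: CF_t = 3.650000, DF = 0.851667, PV = 3.108586
  t = 5.0000: CF_t = 3.650000, DF = 0.836608, PV = 3.053621
  t = 5.5000: CF_t = 3.650000, DF = 0.821816, PV = 2.999627
  t = 6.0000: CF_t = 3.650000, DF = 0.807285, PV = 2.946589
  t = 6.5000: CF_t = 3.650000, DF = 0.793010, PV = 2.894488
  t = 7.0000: CF_t = 3.650000, DF = 0.778989, PV = 2.843308
  t = 7.5000: CF_t = 3.650000, DF = 0.765215, PV = 2.793034
  t = 8.0000: CF_t = 3.650000, DF = 0.751684, PV = 2.743648
  t = 8.5000: CF_t = 3.650000, DF = 0.738393, PV = 2.695136
  t = 9.0000: CF_t = 3.650000, DF = 0.725337, PV = 2.647481
  t = 9.5000: CF_t = 3.650000, DF = 0.712512, PV = 2.600669
  t = 10.0000: CF_t = 103.650000, DF = 0.699914, PV = 72.546046
Price P = sum_t PV_t = 130.842212
Macaulay numerator sum_t t * PV_t:
  t * PV_t at t = 0.5000: 1.792731
  t * PV_t at t = 1.0000: 3.522065
  t * PV_t at t = 1.5000: 5.189683
  t * PV_t at t = 2.0000: 6.797227
  t * PV_t at t = 2.5000: 8.346300
  t * PV_t at t = 3.0000: 9.838467
  t * PV_t at t = 3.5000: 11.275257
  t * PV_t at t = 4.0000: 12.658161
  t * PV_t at t = 4.5000: 13.988636
  t * PV_t at t = 5.0000: 15.268103
  t * PV_t at t = 5.5000: 16.497950
  t * PV_t at t = 6.0000: 17.679533
  t * PV_t at t = 6.5000: 18.814172
  t * PV_t at t = 7.0000: 19.903159
  t * PV_t at t = 7.5000: 20.947754
  t * PV_t at t = 8.0000: 21.949185
  t * PV_t at t = 8.5000: 22.908654
  t * PV_t at t = 9.0000: 23.827329
  t * PV_t at t = 9.5000: 24.706356
  t * PV_t at t = 10.0000: 725.460459
Macaulay duration D = (sum_t t * PV_t) / P = 1001.371181 / 130.842212 = 7.653273


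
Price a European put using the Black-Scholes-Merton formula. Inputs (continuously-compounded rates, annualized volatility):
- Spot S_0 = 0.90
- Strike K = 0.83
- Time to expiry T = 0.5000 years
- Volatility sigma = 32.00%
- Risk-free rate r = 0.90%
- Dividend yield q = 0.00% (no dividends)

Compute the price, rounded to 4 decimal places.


d1 = (ln(S/K) + (r - q + 0.5*sigma^2) * T) / (sigma * sqrt(T)) = 0.49086055
d2 = d1 - sigma * sqrt(T) = 0.26458638
exp(-rT) = 0.99551011; exp(-qT) = 1.00000000
P = K * exp(-rT) * N(-d2) - S_0 * exp(-qT) * N(-d1)
N(-d1) = 0.31176254; N(-d2) = 0.39566406
P = 0.8300 * 0.99551011 * 0.39566406 - 0.9000 * 1.00000000 * 0.31176254 = 0.0463

Answer: Price = 0.0463


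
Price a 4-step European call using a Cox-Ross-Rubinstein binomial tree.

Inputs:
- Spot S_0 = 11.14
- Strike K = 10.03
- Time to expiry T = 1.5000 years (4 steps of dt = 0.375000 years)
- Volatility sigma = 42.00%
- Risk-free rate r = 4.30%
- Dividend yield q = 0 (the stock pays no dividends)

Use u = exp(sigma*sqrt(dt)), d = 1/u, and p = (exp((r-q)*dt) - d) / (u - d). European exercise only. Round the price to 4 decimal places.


Answer: Price = V(0,0) = 3.0857

Derivation:
dt = T/N = 0.375000
u = exp(sigma*sqrt(dt)) = 1.293299; d = 1/u = 0.773216
p = (exp((r-q)*dt) - d) / (u - d) = 0.467309
Discount per step: exp(-r*dt) = 0.984004
Stock lattice S(k, i) with i counting down-moves:
  k=0: S(0,0) = 11.1400
  k=1: S(1,0) = 14.4074; S(1,1) = 8.6136
  k=2: S(2,0) = 18.6330; S(2,1) = 11.1400; S(2,2) = 6.6602
  k=3: S(3,0) = 24.0981; S(3,1) = 14.4074; S(3,2) = 8.6136; S(3,3) = 5.1498
  k=4: S(4,0) = 31.1660; S(4,1) = 18.6330; S(4,2) = 11.1400; S(4,3) = 6.6602; S(4,4) = 3.9819
Terminal payoffs V(N, i) = max(S_T - K, 0):
  V(4,0) = 21.136005; V(4,1) = 8.603016; V(4,2) = 1.110000; V(4,3) = 0.000000; V(4,4) = 0.000000
Backward induction: V(k, i) = exp(-r*dt) * [p * V(k+1, i) + (1-p) * V(k+1, i+1)].
  V(3,0) = exp(-r*dt) * [p*21.136005 + (1-p)*8.603016] = 14.228501
  V(3,1) = exp(-r*dt) * [p*8.603016 + (1-p)*1.110000] = 4.537789
  V(3,2) = exp(-r*dt) * [p*1.110000 + (1-p)*0.000000] = 0.510416
  V(3,3) = exp(-r*dt) * [p*0.000000 + (1-p)*0.000000] = 0.000000
  V(2,0) = exp(-r*dt) * [p*14.228501 + (1-p)*4.537789] = 8.921324
  V(2,1) = exp(-r*dt) * [p*4.537789 + (1-p)*0.510416] = 2.354175
  V(2,2) = exp(-r*dt) * [p*0.510416 + (1-p)*0.000000] = 0.234707
  V(1,0) = exp(-r*dt) * [p*8.921324 + (1-p)*2.354175] = 5.336317
  V(1,1) = exp(-r*dt) * [p*2.354175 + (1-p)*0.234707] = 1.205556
  V(0,0) = exp(-r*dt) * [p*5.336317 + (1-p)*1.205556] = 3.085737


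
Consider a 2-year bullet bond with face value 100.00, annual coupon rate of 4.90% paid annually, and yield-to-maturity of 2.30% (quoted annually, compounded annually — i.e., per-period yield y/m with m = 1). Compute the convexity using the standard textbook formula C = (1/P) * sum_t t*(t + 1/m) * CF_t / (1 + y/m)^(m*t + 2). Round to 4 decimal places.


Coupon per period c = face * coupon_rate / m = 4.900000
Periods per year m = 1; per-period yield y/m = 0.023000
Number of cashflows N = 2
Cashflows (t years, CF_t, discount factor 1/(1+y/m)^(m*t), PV):
  t = 1.0000: CF_t = 4.900000, DF = 0.977517, PV = 4.789834
  t = 2.0000: CF_t = 104.900000, DF = 0.955540, PV = 100.236114
Price P = sum_t PV_t = 105.025948
Convexity numerator sum_t t*(t + 1/m) * CF_t / (1+y/m)^(m*t + 2):
  t = 1.0000: term = 9.153753
  t = 2.0000: term = 574.677513
Convexity = (1/P) * sum = 583.831266 / 105.025948 = 5.558924

Answer: Convexity = 5.5589


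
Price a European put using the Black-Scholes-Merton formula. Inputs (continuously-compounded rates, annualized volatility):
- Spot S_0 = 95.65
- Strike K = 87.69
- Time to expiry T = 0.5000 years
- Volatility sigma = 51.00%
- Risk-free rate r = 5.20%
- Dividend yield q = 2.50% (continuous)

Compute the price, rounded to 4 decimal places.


Answer: Price = 8.8497

Derivation:
d1 = (ln(S/K) + (r - q + 0.5*sigma^2) * T) / (sigma * sqrt(T)) = 0.45868444
d2 = d1 - sigma * sqrt(T) = 0.09805998
exp(-rT) = 0.97433509; exp(-qT) = 0.98757780
P = K * exp(-rT) * N(-d2) - S_0 * exp(-qT) * N(-d1)
N(-d1) = 0.32323039; N(-d2) = 0.46094233
P = 87.6900 * 0.97433509 * 0.46094233 - 95.6500 * 0.98757780 * 0.32323039 = 8.8497


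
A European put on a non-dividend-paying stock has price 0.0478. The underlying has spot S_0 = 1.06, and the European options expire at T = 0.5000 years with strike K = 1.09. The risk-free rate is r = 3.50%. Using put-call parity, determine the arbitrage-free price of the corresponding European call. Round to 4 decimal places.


Answer: Call price = 0.0367

Derivation:
Put-call parity: C - P = S_0 * exp(-qT) - K * exp(-rT).
S_0 * exp(-qT) = 1.0600 * 1.00000000 = 1.06000000
K * exp(-rT) = 1.0900 * 0.98265224 = 1.07109094
C = P + S*exp(-qT) - K*exp(-rT)
C = 0.0478 + 1.06000000 - 1.07109094 = 0.0367


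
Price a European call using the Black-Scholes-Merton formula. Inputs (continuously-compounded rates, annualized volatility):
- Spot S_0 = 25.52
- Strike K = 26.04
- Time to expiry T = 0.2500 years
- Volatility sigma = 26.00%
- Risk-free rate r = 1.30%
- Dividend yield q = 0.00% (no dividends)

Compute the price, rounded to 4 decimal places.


d1 = (ln(S/K) + (r - q + 0.5*sigma^2) * T) / (sigma * sqrt(T)) = -0.06516430
d2 = d1 - sigma * sqrt(T) = -0.19516430
exp(-rT) = 0.99675528; exp(-qT) = 1.00000000
C = S_0 * exp(-qT) * N(d1) - K * exp(-rT) * N(d2)
N(d1) = 0.47402159; N(d2) = 0.42263216
C = 25.5200 * 1.00000000 * 0.47402159 - 26.0400 * 0.99675528 * 0.42263216 = 1.1274

Answer: Price = 1.1274


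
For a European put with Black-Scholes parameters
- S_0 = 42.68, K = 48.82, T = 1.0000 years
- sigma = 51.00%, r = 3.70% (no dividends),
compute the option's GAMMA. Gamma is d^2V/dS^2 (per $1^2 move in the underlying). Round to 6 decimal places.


Answer: Gamma = 0.018291

Derivation:
d1 = 0.0640007088; d2 = -0.4459992912
phi(d1) = 0.3981260646; exp(-qT) = 1.0000000000; exp(-rT) = 0.9636761353
Gamma = exp(-qT) * phi(d1) / (S * sigma * sqrt(T)) = 1.0000000000 * 0.3981260646 / (42.6800 * 0.5100 * 1.0000000000) = 0.018291


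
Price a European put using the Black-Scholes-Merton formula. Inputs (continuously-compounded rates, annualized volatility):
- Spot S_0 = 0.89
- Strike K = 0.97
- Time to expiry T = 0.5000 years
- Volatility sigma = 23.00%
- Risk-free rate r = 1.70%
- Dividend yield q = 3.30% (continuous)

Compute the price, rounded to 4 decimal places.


d1 = (ln(S/K) + (r - q + 0.5*sigma^2) * T) / (sigma * sqrt(T)) = -0.49712441
d2 = d1 - sigma * sqrt(T) = -0.65975897
exp(-rT) = 0.99153602; exp(-qT) = 0.98363538
P = K * exp(-rT) * N(-d2) - S_0 * exp(-qT) * N(-d1)
N(-d1) = 0.69044934; N(-d2) = 0.74529574
P = 0.9700 * 0.99153602 * 0.74529574 - 0.8900 * 0.98363538 * 0.69044934 = 0.1124

Answer: Price = 0.1124


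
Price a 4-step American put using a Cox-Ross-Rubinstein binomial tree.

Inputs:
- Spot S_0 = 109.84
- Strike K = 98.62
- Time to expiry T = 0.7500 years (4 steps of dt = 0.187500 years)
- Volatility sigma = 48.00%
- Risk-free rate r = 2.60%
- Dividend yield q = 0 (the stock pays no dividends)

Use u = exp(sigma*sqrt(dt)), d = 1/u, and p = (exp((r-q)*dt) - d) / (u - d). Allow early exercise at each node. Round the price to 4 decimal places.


Answer: Price = V(0,0) = 11.7426

Derivation:
dt = T/N = 0.187500
u = exp(sigma*sqrt(dt)) = 1.231024; d = 1/u = 0.812332
p = (exp((r-q)*dt) - d) / (u - d) = 0.459897
Discount per step: exp(-r*dt) = 0.995137
Stock lattice S(k, i) with i counting down-moves:
  k=0: S(0,0) = 109.8400
  k=1: S(1,0) = 135.2156; S(1,1) = 89.2266
  k=2: S(2,0) = 166.4537; S(2,1) = 109.8400; S(2,2) = 72.4816
  k=3: S(3,0) = 204.9084; S(3,1) = 135.2156; S(3,2) = 89.2266; S(3,3) = 58.8791
  k=4: S(4,0) = 252.2471; S(4,1) = 166.4537; S(4,2) = 109.8400; S(4,3) = 72.4816; S(4,4) = 47.8294
Terminal payoffs V(N, i) = max(K - S_T, 0):
  V(4,0) = 0.000000; V(4,1) = 0.000000; V(4,2) = 0.000000; V(4,3) = 26.138412; V(4,4) = 50.790607
Backward induction: V(k, i) = exp(-r*dt) * [p * V(k+1, i) + (1-p) * V(k+1, i+1)]; then take max(V_cont, immediate exercise) for American.
  V(3,0) = exp(-r*dt) * [p*0.000000 + (1-p)*0.000000] = 0.000000; exercise = 0.000000; V(3,0) = max -> 0.000000
  V(3,1) = exp(-r*dt) * [p*0.000000 + (1-p)*0.000000] = 0.000000; exercise = 0.000000; V(3,1) = max -> 0.000000
  V(3,2) = exp(-r*dt) * [p*0.000000 + (1-p)*26.138412] = 14.048791; exercise = 9.393448; V(3,2) = max -> 14.048791
  V(3,3) = exp(-r*dt) * [p*26.138412 + (1-p)*50.790607] = 39.261281; exercise = 39.740883; V(3,3) = max -> 39.740883
  V(2,0) = exp(-r*dt) * [p*0.000000 + (1-p)*0.000000] = 0.000000; exercise = 0.000000; V(2,0) = max -> 0.000000
  V(2,1) = exp(-r*dt) * [p*0.000000 + (1-p)*14.048791] = 7.550900; exercise = 0.000000; V(2,1) = max -> 7.550900
  V(2,2) = exp(-r*dt) * [p*14.048791 + (1-p)*39.740883] = 27.789374; exercise = 26.138412; V(2,2) = max -> 27.789374
  V(1,0) = exp(-r*dt) * [p*0.000000 + (1-p)*7.550900] = 4.058434; exercise = 0.000000; V(1,0) = max -> 4.058434
  V(1,1) = exp(-r*dt) * [p*7.550900 + (1-p)*27.789374] = 18.391890; exercise = 9.393448; V(1,1) = max -> 18.391890
  V(0,0) = exp(-r*dt) * [p*4.058434 + (1-p)*18.391890] = 11.742597; exercise = 0.000000; V(0,0) = max -> 11.742597


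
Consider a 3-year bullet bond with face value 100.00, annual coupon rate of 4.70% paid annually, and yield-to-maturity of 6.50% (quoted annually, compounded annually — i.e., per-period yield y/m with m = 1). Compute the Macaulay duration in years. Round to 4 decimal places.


Answer: Macaulay duration = 2.8638 years

Derivation:
Coupon per period c = face * coupon_rate / m = 4.700000
Periods per year m = 1; per-period yield y/m = 0.065000
Number of cashflows N = 3
Cashflows (t years, CF_t, discount factor 1/(1+y/m)^(m*t), PV):
  t = 1.0000: CF_t = 4.700000, DF = 0.938967, PV = 4.413146
  t = 2.0000: CF_t = 4.700000, DF = 0.881659, PV = 4.143799
  t = 3.0000: CF_t = 104.700000, DF = 0.827849, PV = 86.675800
Price P = sum_t PV_t = 95.232744
Macaulay numerator sum_t t * PV_t:
  t * PV_t at t = 1.0000: 4.413146
  t * PV_t at t = 2.0000: 8.287597
  t * PV_t at t = 3.0000: 260.027400
Macaulay duration D = (sum_t t * PV_t) / P = 272.728143 / 95.232744 = 2.863806


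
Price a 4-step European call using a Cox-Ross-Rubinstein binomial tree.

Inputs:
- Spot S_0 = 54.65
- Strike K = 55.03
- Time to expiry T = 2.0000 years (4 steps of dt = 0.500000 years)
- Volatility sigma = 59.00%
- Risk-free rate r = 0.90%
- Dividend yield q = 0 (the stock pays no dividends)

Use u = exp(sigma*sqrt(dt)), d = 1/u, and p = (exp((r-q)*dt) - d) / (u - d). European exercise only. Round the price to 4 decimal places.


dt = T/N = 0.500000
u = exp(sigma*sqrt(dt)) = 1.517695; d = 1/u = 0.658894
p = (exp((r-q)*dt) - d) / (u - d) = 0.402440
Discount per step: exp(-r*dt) = 0.995510
Stock lattice S(k, i) with i counting down-moves:
  k=0: S(0,0) = 54.6500
  k=1: S(1,0) = 82.9421; S(1,1) = 36.0085
  k=2: S(2,0) = 125.8808; S(2,1) = 54.6500; S(2,2) = 23.7258
  k=3: S(3,0) = 191.0487; S(3,1) = 82.9421; S(3,2) = 36.0085; S(3,3) = 15.6328
  k=4: S(4,0) = 289.9537; S(4,1) = 125.8808; S(4,2) = 54.6500; S(4,3) = 23.7258; S(4,4) = 10.3003
Terminal payoffs V(N, i) = max(S_T - K, 0):
  V(4,0) = 234.923689; V(4,1) = 70.850773; V(4,2) = 0.000000; V(4,3) = 0.000000; V(4,4) = 0.000000
Backward induction: V(k, i) = exp(-r*dt) * [p * V(k+1, i) + (1-p) * V(k+1, i+1)].
  V(3,0) = exp(-r*dt) * [p*234.923689 + (1-p)*70.850773] = 136.265750
  V(3,1) = exp(-r*dt) * [p*70.850773 + (1-p)*0.000000] = 28.385185
  V(3,2) = exp(-r*dt) * [p*0.000000 + (1-p)*0.000000] = 0.000000
  V(3,3) = exp(-r*dt) * [p*0.000000 + (1-p)*0.000000] = 0.000000
  V(2,0) = exp(-r*dt) * [p*136.265750 + (1-p)*28.385185] = 71.478295
  V(2,1) = exp(-r*dt) * [p*28.385185 + (1-p)*0.000000] = 11.372053
  V(2,2) = exp(-r*dt) * [p*0.000000 + (1-p)*0.000000] = 0.000000
  V(1,0) = exp(-r*dt) * [p*71.478295 + (1-p)*11.372053] = 35.401561
  V(1,1) = exp(-r*dt) * [p*11.372053 + (1-p)*0.000000] = 4.556024
  V(0,0) = exp(-r*dt) * [p*35.401561 + (1-p)*4.556024] = 16.893320

Answer: Price = V(0,0) = 16.8933


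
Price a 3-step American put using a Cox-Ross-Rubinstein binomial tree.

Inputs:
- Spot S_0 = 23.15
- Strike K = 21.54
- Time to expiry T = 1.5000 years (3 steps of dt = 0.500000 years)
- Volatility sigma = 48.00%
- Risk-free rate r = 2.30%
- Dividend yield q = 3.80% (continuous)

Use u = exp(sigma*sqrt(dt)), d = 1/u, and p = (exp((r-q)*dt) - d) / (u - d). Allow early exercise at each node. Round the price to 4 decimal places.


Answer: Price = V(0,0) = 4.7877

Derivation:
dt = T/N = 0.500000
u = exp(sigma*sqrt(dt)) = 1.404121; d = 1/u = 0.712189
p = (exp((r-q)*dt) - d) / (u - d) = 0.405154
Discount per step: exp(-r*dt) = 0.988566
Stock lattice S(k, i) with i counting down-moves:
  k=0: S(0,0) = 23.1500
  k=1: S(1,0) = 32.5054; S(1,1) = 16.4872
  k=2: S(2,0) = 45.6415; S(2,1) = 23.1500; S(2,2) = 11.7420
  k=3: S(3,0) = 64.0862; S(3,1) = 32.5054; S(3,2) = 16.4872; S(3,3) = 8.3625
Terminal payoffs V(N, i) = max(K - S_T, 0):
  V(3,0) = 0.000000; V(3,1) = 0.000000; V(3,2) = 5.052813; V(3,3) = 13.177470
Backward induction: V(k, i) = exp(-r*dt) * [p * V(k+1, i) + (1-p) * V(k+1, i+1)]; then take max(V_cont, immediate exercise) for American.
  V(2,0) = exp(-r*dt) * [p*0.000000 + (1-p)*0.000000] = 0.000000; exercise = 0.000000; V(2,0) = max -> 0.000000
  V(2,1) = exp(-r*dt) * [p*0.000000 + (1-p)*5.052813] = 2.971280; exercise = 0.000000; V(2,1) = max -> 2.971280
  V(2,2) = exp(-r*dt) * [p*5.052813 + (1-p)*13.177470] = 9.772700; exercise = 9.797999; V(2,2) = max -> 9.797999
  V(1,0) = exp(-r*dt) * [p*0.000000 + (1-p)*2.971280] = 1.747245; exercise = 0.000000; V(1,0) = max -> 1.747245
  V(1,1) = exp(-r*dt) * [p*2.971280 + (1-p)*9.797999] = 6.951721; exercise = 5.052813; V(1,1) = max -> 6.951721
  V(0,0) = exp(-r*dt) * [p*1.747245 + (1-p)*6.951721] = 4.787731; exercise = 0.000000; V(0,0) = max -> 4.787731


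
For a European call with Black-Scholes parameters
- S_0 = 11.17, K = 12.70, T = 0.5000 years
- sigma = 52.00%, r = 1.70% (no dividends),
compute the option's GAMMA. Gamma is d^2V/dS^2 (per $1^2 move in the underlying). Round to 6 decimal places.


d1 = -0.1421566939; d2 = -0.5098522202
phi(d1) = 0.3949315596; exp(-qT) = 1.0000000000; exp(-rT) = 0.9915360229
Gamma = exp(-qT) * phi(d1) / (S * sigma * sqrt(T)) = 1.0000000000 * 0.3949315596 / (11.1700 * 0.5200 * 0.7071067812) = 0.096157

Answer: Gamma = 0.096157


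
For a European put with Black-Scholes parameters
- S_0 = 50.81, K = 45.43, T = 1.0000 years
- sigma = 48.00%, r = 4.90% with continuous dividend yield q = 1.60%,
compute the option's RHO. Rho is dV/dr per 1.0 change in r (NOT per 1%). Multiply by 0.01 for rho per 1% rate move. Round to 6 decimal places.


Answer: Rho = -20.560945

Derivation:
d1 = 0.5419177205; d2 = 0.0619177205
phi(d1) = 0.3444604700; exp(-qT) = 0.9841273201; exp(-rT) = 0.9521811297
N(-d2) = 0.4753141778
Rho = -K*T*exp(-rT)*N(-d2) = -45.4300 * 1.0000 * 0.9521811297 * 0.4753141778 = -20.560945


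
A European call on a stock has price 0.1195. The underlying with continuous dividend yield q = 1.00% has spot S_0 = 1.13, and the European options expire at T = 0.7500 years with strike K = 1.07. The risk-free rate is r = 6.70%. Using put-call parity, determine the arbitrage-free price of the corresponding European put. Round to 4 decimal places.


Answer: Put price = 0.0155

Derivation:
Put-call parity: C - P = S_0 * exp(-qT) - K * exp(-rT).
S_0 * exp(-qT) = 1.1300 * 0.99252805 = 1.12155670
K * exp(-rT) = 1.0700 * 0.95099165 = 1.01756106
P = C - S*exp(-qT) + K*exp(-rT)
P = 0.1195 - 1.12155670 + 1.01756106 = 0.0155


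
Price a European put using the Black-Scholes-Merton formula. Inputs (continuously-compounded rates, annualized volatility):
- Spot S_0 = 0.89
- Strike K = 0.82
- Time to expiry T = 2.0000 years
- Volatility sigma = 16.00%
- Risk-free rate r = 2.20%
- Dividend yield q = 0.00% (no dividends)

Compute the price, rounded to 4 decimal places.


Answer: Price = 0.0341

Derivation:
d1 = (ln(S/K) + (r - q + 0.5*sigma^2) * T) / (sigma * sqrt(T)) = 0.66961740
d2 = d1 - sigma * sqrt(T) = 0.44334323
exp(-rT) = 0.95695396; exp(-qT) = 1.00000000
P = K * exp(-rT) * N(-d2) - S_0 * exp(-qT) * N(-d1)
N(-d1) = 0.25155086; N(-d2) = 0.32875874
P = 0.8200 * 0.95695396 * 0.32875874 - 0.8900 * 1.00000000 * 0.25155086 = 0.0341


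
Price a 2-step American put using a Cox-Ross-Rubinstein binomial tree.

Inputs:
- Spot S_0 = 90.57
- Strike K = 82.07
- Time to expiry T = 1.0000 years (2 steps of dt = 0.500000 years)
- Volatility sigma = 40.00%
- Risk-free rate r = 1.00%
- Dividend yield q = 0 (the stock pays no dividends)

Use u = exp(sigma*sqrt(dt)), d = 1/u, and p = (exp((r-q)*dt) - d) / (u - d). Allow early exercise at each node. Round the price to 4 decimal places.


Answer: Price = V(0,0) = 9.5606

Derivation:
dt = T/N = 0.500000
u = exp(sigma*sqrt(dt)) = 1.326896; d = 1/u = 0.753638
p = (exp((r-q)*dt) - d) / (u - d) = 0.438501
Discount per step: exp(-r*dt) = 0.995012
Stock lattice S(k, i) with i counting down-moves:
  k=0: S(0,0) = 90.5700
  k=1: S(1,0) = 120.1770; S(1,1) = 68.2570
  k=2: S(2,0) = 159.4624; S(2,1) = 90.5700; S(2,2) = 51.4411
Terminal payoffs V(N, i) = max(K - S_T, 0):
  V(2,0) = 0.000000; V(2,1) = 0.000000; V(2,2) = 30.628893
Backward induction: V(k, i) = exp(-r*dt) * [p * V(k+1, i) + (1-p) * V(k+1, i+1)]; then take max(V_cont, immediate exercise) for American.
  V(1,0) = exp(-r*dt) * [p*0.000000 + (1-p)*0.000000] = 0.000000; exercise = 0.000000; V(1,0) = max -> 0.000000
  V(1,1) = exp(-r*dt) * [p*0.000000 + (1-p)*30.628893] = 17.112320; exercise = 13.812978; V(1,1) = max -> 17.112320
  V(0,0) = exp(-r*dt) * [p*0.000000 + (1-p)*17.112320] = 9.560629; exercise = 0.000000; V(0,0) = max -> 9.560629


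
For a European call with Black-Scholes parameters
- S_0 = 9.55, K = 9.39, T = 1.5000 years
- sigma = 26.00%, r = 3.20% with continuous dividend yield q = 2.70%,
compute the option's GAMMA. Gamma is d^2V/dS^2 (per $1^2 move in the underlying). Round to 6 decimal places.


Answer: Gamma = 0.122524

Derivation:
d1 = 0.2358288999; d2 = -0.0826047667
phi(d1) = 0.3880014632; exp(-qT) = 0.9603091645; exp(-rT) = 0.9531337871
Gamma = exp(-qT) * phi(d1) / (S * sigma * sqrt(T)) = 0.9603091645 * 0.3880014632 / (9.5500 * 0.2600 * 1.2247448714) = 0.122524


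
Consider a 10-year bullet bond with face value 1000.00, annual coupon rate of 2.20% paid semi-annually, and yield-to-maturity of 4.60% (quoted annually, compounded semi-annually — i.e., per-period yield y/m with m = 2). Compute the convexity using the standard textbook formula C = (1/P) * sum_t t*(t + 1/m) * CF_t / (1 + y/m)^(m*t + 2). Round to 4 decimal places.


Answer: Convexity = 85.7671

Derivation:
Coupon per period c = face * coupon_rate / m = 11.000000
Periods per year m = 2; per-period yield y/m = 0.023000
Number of cashflows N = 20
Cashflows (t years, CF_t, discount factor 1/(1+y/m)^(m*t), PV):
  t = 0.5000: CF_t = 11.000000, DF = 0.977517, PV = 10.752688
  t = 1.0000: CF_t = 11.000000, DF = 0.955540, PV = 10.510937
  t = 1.5000: CF_t = 11.000000, DF = 0.934056, PV = 10.274620
  t = 2.0000: CF_t = 11.000000, DF = 0.913056, PV = 10.043617
  t = 2.5000: CF_t = 11.000000, DF = 0.892528, PV = 9.817808
  t = 3.0000: CF_t = 11.000000, DF = 0.872461, PV = 9.597075
  t = 3.5000: CF_t = 11.000000, DF = 0.852846, PV = 9.381305
  t = 4.0000: CF_t = 11.000000, DF = 0.833671, PV = 9.170386
  t = 4.5000: CF_t = 11.000000, DF = 0.814928, PV = 8.964209
  t = 5.0000: CF_t = 11.000000, DF = 0.796606, PV = 8.762668
  t = 5.5000: CF_t = 11.000000, DF = 0.778696, PV = 8.565658
  t = 6.0000: CF_t = 11.000000, DF = 0.761189, PV = 8.373077
  t = 6.5000: CF_t = 11.000000, DF = 0.744075, PV = 8.184826
  t = 7.0000: CF_t = 11.000000, DF = 0.727346, PV = 8.000807
  t = 7.5000: CF_t = 11.000000, DF = 0.710993, PV = 7.820926
  t = 8.0000: CF_t = 11.000000, DF = 0.695008, PV = 7.645089
  t = 8.5000: CF_t = 11.000000, DF = 0.679382, PV = 7.473205
  t = 9.0000: CF_t = 11.000000, DF = 0.664108, PV = 7.305186
  t = 9.5000: CF_t = 11.000000, DF = 0.649177, PV = 7.140944
  t = 10.0000: CF_t = 1011.000000, DF = 0.634581, PV = 641.561777
Price P = sum_t PV_t = 809.346808
Convexity numerator sum_t t*(t + 1/m) * CF_t / (1+y/m)^(m*t + 2):
  t = 0.5000: term = 5.137310
  t = 1.0000: term = 15.065426
  t = 1.5000: term = 29.453423
  t = 2.0000: term = 47.985374
  t = 2.5000: term = 70.359786
  t = 3.0000: term = 96.289053
  t = 3.5000: term = 125.498928
  t = 4.0000: term = 157.728021
  t = 4.5000: term = 192.727298
  t = 5.0000: term = 230.259615
  t = 5.5000: term = 270.099255
  t = 6.0000: term = 312.031487
  t = 6.5000: term = 355.852135
  t = 7.0000: term = 401.367173
  t = 7.5000: term = 448.392317
  t = 8.0000: term = 496.752648
  t = 8.5000: term = 546.282238
  t = 9.0000: term = 596.823789
  t = 9.5000: term = 648.228293
  t = 10.0000: term = 64368.963059
Convexity = (1/P) * sum = 69415.296628 / 809.346808 = 85.767061


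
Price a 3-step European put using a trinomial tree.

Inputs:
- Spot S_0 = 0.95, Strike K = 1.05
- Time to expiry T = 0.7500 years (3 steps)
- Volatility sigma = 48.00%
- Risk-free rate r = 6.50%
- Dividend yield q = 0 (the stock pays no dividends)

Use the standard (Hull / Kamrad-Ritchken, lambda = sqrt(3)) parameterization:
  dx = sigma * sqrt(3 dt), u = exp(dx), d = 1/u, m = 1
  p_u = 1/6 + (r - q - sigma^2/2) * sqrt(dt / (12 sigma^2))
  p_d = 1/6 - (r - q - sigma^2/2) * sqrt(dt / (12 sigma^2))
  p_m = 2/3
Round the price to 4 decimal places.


Answer: Price = V(0,0) = 0.1869

Derivation:
dt = T/N = 0.250000; dx = sigma*sqrt(3*dt) = 0.415692
u = exp(dx) = 1.515419; d = 1/u = 0.659883
p_u = 0.151571, p_m = 0.666667, p_d = 0.181762
Discount per step: exp(-r*dt) = 0.983881
Stock lattice S(k, j) with j the centered position index:
  k=0: S(0,+0) = 0.9500
  k=1: S(1,-1) = 0.6269; S(1,+0) = 0.9500; S(1,+1) = 1.4396
  k=2: S(2,-2) = 0.4137; S(2,-1) = 0.6269; S(2,+0) = 0.9500; S(2,+1) = 1.4396; S(2,+2) = 2.1817
  k=3: S(3,-3) = 0.2730; S(3,-2) = 0.4137; S(3,-1) = 0.6269; S(3,+0) = 0.9500; S(3,+1) = 1.4396; S(3,+2) = 2.1817; S(3,+3) = 3.3061
Terminal payoffs V(N, j) = max(K - S_T, 0):
  V(3,-3) = 0.777024; V(3,-2) = 0.636326; V(3,-1) = 0.423111; V(3,+0) = 0.100000; V(3,+1) = 0.000000; V(3,+2) = 0.000000; V(3,+3) = 0.000000
Backward induction: V(k, j) = exp(-r*dt) * [p_u * V(k+1, j+1) + p_m * V(k+1, j) + p_d * V(k+1, j-1)]
  V(2,-2) = exp(-r*dt) * [p_u*0.423111 + p_m*0.636326 + p_d*0.777024] = 0.619434
  V(2,-1) = exp(-r*dt) * [p_u*0.100000 + p_m*0.423111 + p_d*0.636326] = 0.406236
  V(2,+0) = exp(-r*dt) * [p_u*0.000000 + p_m*0.100000 + p_d*0.423111] = 0.141258
  V(2,+1) = exp(-r*dt) * [p_u*0.000000 + p_m*0.000000 + p_d*0.100000] = 0.017883
  V(2,+2) = exp(-r*dt) * [p_u*0.000000 + p_m*0.000000 + p_d*0.000000] = 0.000000
  V(1,-1) = exp(-r*dt) * [p_u*0.141258 + p_m*0.406236 + p_d*0.619434] = 0.398299
  V(1,+0) = exp(-r*dt) * [p_u*0.017883 + p_m*0.141258 + p_d*0.406236] = 0.167969
  V(1,+1) = exp(-r*dt) * [p_u*0.000000 + p_m*0.017883 + p_d*0.141258] = 0.036991
  V(0,+0) = exp(-r*dt) * [p_u*0.036991 + p_m*0.167969 + p_d*0.398299] = 0.186919


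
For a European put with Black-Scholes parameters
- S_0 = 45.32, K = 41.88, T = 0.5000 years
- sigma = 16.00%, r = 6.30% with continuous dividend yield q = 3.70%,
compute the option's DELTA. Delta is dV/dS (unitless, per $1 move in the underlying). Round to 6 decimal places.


Answer: Delta = -0.188840

Derivation:
d1 = 0.8692114541; d2 = 0.7560743691
phi(d1) = 0.2734318654; exp(-qT) = 0.9816700746; exp(-rT) = 0.9689909565
N(-d1) = 0.1923657418
Delta = -exp(-qT) * N(-d1) = -0.9816700746 * 0.1923657418 = -0.188840


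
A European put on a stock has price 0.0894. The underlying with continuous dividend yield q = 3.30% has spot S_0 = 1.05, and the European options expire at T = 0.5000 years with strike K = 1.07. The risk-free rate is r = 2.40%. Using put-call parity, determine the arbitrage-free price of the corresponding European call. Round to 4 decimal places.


Put-call parity: C - P = S_0 * exp(-qT) - K * exp(-rT).
S_0 * exp(-qT) = 1.0500 * 0.98363538 = 1.03281715
K * exp(-rT) = 1.0700 * 0.98807171 = 1.05723673
C = P + S*exp(-qT) - K*exp(-rT)
C = 0.0894 + 1.03281715 - 1.05723673 = 0.0650

Answer: Call price = 0.0650


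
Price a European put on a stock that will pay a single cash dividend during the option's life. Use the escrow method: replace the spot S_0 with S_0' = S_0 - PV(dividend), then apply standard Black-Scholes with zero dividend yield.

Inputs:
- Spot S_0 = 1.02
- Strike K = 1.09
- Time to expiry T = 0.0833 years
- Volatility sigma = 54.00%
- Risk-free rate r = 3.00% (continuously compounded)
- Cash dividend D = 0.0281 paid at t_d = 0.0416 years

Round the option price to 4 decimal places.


Answer: Price = 0.1231

Derivation:
PV(D) = D * exp(-r * t_d) = 0.0281 * 0.99875278 = 0.02806495
S_0' = S_0 - PV(D) = 1.0200 - 0.02806495 = 0.99193505
d1 = (ln(S_0'/K) + (r + sigma^2/2)*T) / (sigma*sqrt(T)) = -0.51093663
d2 = d1 - sigma*sqrt(T) = -0.66679002
exp(-rT) = 0.99750412
N(-d1) = 0.69530228; N(-d2) = 0.74754687
P = K * exp(-rT) * N(-d2) - S_0' * N(-d1) = 1.0900 * 0.99750412 * 0.74754687 - 0.99193505 * 0.69530228 = 0.1231
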